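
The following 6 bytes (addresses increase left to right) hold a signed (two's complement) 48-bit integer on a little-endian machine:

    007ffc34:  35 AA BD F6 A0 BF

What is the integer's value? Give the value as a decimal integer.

-70776921413067

Little-endian stores the least-significant byte at the lowest address.
Reassemble most-significant byte first: BF A0 F6 BD AA 35 → 0xBFA0F6BDAA35.
Top bit is set, so as a signed 48-bit value this is 0xBFA0F6BDAA35 − 2^48 = -70776921413067.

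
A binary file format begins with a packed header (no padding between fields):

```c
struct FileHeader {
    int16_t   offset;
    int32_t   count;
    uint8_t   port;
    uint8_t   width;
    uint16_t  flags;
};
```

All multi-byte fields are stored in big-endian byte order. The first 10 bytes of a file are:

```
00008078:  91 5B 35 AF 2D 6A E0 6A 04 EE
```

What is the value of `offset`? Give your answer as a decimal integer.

`offset` is the first field, at byte offset 0, occupying 2 bytes.
Bytes at offsets 0..1: 91 5B.
In big-endian order the high byte comes first in memory.
The bytes are already most-significant first: 0x915B.
Top bit is set, so as a signed 16-bit value this is 0x915B − 2^16 = -28325.

-28325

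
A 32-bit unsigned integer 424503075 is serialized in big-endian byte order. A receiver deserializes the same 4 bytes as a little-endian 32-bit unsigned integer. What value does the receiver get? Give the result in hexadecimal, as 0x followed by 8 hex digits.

0x23674D19

424503075 in 32-bit hexadecimal is 0x194D6723.
Stored big-endian, the bytes at ascending addresses are 19 4D 67 23.
Read back as little-endian, the first byte is least significant, giving 0x23674D19.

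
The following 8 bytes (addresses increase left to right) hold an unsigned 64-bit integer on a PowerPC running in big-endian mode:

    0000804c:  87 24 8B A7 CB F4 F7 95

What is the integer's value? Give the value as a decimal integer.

Big-endian: lowest address holds the most-significant byte.
The bytes are already most-significant first: 0x87248BA7CBF4F795.
0x87248BA7CBF4F795 = 9738061847079483285.

9738061847079483285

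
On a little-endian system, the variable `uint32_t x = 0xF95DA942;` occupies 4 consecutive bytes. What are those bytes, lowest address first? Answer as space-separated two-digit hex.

Split into bytes (most-significant first): F9 5D A9 42.
In little-endian order the low byte comes first in memory.
So at ascending addresses the bytes are 42 A9 5D F9.

42 A9 5D F9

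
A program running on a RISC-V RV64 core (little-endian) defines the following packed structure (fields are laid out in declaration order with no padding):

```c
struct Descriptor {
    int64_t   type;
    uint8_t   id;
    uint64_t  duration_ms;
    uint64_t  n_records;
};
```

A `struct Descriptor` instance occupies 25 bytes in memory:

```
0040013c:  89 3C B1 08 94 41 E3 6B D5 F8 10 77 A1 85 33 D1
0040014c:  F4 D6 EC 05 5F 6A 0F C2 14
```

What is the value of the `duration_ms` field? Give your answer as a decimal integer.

`duration_ms` follows `type` (8 B), `id` (1 B), so it starts at offset 8 + 1 = 9 and occupies 8 bytes.
Bytes at offsets 9..16: F8 10 77 A1 85 33 D1 F4.
Little-endian: lowest address holds the least-significant byte.
Reassemble most-significant byte first: F4 D1 33 85 A1 77 10 F8 → 0xF4D13385A17710F8.
0xF4D13385A17710F8 = 17640937864419545336.

17640937864419545336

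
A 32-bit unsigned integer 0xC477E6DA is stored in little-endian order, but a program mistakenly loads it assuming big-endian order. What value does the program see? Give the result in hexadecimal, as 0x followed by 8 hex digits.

Stored little-endian, the bytes at ascending addresses are DA E6 77 C4.
Read back as big-endian, the last byte is least significant, giving 0xDAE677C4.

0xDAE677C4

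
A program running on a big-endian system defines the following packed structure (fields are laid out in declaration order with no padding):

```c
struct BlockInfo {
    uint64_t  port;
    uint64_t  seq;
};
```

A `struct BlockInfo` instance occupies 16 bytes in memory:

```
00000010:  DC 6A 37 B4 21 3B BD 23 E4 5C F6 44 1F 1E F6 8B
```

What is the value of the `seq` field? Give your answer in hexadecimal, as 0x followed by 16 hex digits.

`seq` follows `port` (8 bytes), so it starts at byte offset 8 and occupies 8 bytes.
Bytes at offsets 8..15: E4 5C F6 44 1F 1E F6 8B.
In big-endian order the high byte comes first in memory.
The bytes are already most-significant first: 0xE45CF6441F1EF68B.

0xE45CF6441F1EF68B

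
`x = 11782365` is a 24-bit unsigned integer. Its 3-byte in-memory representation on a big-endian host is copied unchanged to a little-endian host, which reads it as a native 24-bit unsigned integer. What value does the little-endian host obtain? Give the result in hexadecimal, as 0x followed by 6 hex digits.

0xDDC8B3

11782365 in 24-bit hexadecimal is 0xB3C8DD.
Stored big-endian, the bytes at ascending addresses are B3 C8 DD.
Read back as little-endian, the first byte is least significant, giving 0xDDC8B3.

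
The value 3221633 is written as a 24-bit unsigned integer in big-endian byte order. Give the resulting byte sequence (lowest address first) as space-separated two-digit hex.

3221633 in hexadecimal, padded to 24 bits, is 0x312881.
Split into bytes (most-significant first): 31 28 81.
Big-endian: lowest address holds the most-significant byte.
So the memory order matches the most-significant-first order: 31 28 81.

31 28 81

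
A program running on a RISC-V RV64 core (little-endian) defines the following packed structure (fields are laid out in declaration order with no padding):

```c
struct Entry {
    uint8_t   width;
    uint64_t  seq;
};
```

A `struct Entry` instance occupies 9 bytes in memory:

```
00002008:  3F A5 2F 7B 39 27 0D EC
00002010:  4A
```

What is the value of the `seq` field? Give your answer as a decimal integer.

5398704515429642149

`seq` follows `width` (1 byte), so it starts at byte offset 1 and occupies 8 bytes.
Bytes at offsets 1..8: A5 2F 7B 39 27 0D EC 4A.
In little-endian order the low byte comes first in memory.
Reassemble most-significant byte first: 4A EC 0D 27 39 7B 2F A5 → 0x4AEC0D27397B2FA5.
0x4AEC0D27397B2FA5 = 5398704515429642149.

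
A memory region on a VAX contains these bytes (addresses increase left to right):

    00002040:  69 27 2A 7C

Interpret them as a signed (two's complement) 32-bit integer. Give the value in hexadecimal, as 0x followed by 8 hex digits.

0x7C2A2769

Little-endian stores the least-significant byte at the lowest address.
Reassemble most-significant byte first: 7C 2A 27 69 → 0x7C2A2769.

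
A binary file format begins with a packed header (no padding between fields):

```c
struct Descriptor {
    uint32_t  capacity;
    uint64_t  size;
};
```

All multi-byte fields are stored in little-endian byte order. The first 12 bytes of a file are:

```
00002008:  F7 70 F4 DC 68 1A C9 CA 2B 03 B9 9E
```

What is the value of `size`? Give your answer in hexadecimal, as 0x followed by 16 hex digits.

0x9EB9032BCAC91A68

`size` follows `capacity` (4 bytes), so it starts at byte offset 4 and occupies 8 bytes.
Bytes at offsets 4..11: 68 1A C9 CA 2B 03 B9 9E.
In little-endian order the low byte comes first in memory.
Reassemble most-significant byte first: 9E B9 03 2B CA C9 1A 68 → 0x9EB9032BCAC91A68.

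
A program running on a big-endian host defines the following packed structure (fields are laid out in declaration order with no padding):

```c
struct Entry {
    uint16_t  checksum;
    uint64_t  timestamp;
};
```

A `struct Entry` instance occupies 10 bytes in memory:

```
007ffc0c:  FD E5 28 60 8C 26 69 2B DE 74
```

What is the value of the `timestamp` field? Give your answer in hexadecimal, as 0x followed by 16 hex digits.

0x28608C26692BDE74

`timestamp` follows `checksum` (2 bytes), so it starts at byte offset 2 and occupies 8 bytes.
Bytes at offsets 2..9: 28 60 8C 26 69 2B DE 74.
Big-endian stores the most-significant byte at the lowest address.
The bytes are already most-significant first: 0x28608C26692BDE74.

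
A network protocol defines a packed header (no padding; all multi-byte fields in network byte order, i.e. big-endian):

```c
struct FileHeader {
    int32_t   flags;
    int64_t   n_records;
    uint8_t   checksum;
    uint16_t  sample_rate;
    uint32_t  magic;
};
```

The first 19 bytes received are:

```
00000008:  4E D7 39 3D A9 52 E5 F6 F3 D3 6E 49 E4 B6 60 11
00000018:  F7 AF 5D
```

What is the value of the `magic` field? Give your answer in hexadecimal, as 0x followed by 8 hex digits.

`magic` follows `flags` (4 B), `n_records` (8 B), `checksum` (1 B), `sample_rate` (2 B), so it starts at offset 4 + 8 + 1 + 2 = 15 and occupies 4 bytes.
Bytes at offsets 15..18: 11 F7 AF 5D.
Big-endian: lowest address holds the most-significant byte.
The bytes are already most-significant first: 0x11F7AF5D.

0x11F7AF5D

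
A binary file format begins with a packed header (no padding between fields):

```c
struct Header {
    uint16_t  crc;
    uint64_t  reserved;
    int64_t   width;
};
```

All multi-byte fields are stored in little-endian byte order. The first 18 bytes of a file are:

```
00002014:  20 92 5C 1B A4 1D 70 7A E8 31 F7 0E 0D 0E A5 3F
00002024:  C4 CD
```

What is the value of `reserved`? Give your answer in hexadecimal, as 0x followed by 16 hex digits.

`reserved` follows `crc` (2 bytes), so it starts at byte offset 2 and occupies 8 bytes.
Bytes at offsets 2..9: 5C 1B A4 1D 70 7A E8 31.
In little-endian order the low byte comes first in memory.
Reassemble most-significant byte first: 31 E8 7A 70 1D A4 1B 5C → 0x31E87A701DA41B5C.

0x31E87A701DA41B5C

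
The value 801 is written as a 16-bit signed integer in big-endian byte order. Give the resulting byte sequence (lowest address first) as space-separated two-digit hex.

03 21

801 in hexadecimal, padded to 16 bits, is 0x0321.
Split into bytes (most-significant first): 03 21.
Big-endian stores the most-significant byte at the lowest address.
So the memory order matches the most-significant-first order: 03 21.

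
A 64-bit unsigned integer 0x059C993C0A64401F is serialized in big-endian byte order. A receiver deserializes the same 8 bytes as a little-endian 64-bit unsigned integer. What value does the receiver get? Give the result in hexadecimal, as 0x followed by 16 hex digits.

0x1F40640A3C999C05

Stored big-endian, the bytes at ascending addresses are 05 9C 99 3C 0A 64 40 1F.
Read back as little-endian, the first byte is least significant, giving 0x1F40640A3C999C05.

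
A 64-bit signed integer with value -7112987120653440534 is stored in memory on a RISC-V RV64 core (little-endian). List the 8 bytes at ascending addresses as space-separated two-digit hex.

Two's complement of -7112987120653440534 in 64 bits: 7112987120653440534 = 0x62B668199A7A1616; invert → 0x9D4997E66585E9E9; add 1 → 0x9D4997E66585E9EA.
Split into bytes (most-significant first): 9D 49 97 E6 65 85 E9 EA.
In little-endian order the low byte comes first in memory.
So at ascending addresses the bytes are EA E9 85 65 E6 97 49 9D.

EA E9 85 65 E6 97 49 9D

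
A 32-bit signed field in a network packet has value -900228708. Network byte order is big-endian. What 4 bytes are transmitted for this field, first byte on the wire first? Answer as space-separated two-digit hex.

CA 57 99 9C

Two's complement of -900228708 in 32 bits: 900228708 = 0x35A86664; invert → 0xCA57999B; add 1 → 0xCA57999C.
Split into bytes (most-significant first): CA 57 99 9C.
Big-endian: lowest address holds the most-significant byte.
So the memory order matches the most-significant-first order: CA 57 99 9C.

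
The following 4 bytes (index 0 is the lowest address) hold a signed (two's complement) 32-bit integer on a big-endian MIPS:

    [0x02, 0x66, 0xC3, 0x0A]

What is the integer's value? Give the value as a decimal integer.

40289034

Big-endian stores the most-significant byte at the lowest address.
The bytes are already most-significant first: 0x0266C30A.
0x0266C30A = 40289034.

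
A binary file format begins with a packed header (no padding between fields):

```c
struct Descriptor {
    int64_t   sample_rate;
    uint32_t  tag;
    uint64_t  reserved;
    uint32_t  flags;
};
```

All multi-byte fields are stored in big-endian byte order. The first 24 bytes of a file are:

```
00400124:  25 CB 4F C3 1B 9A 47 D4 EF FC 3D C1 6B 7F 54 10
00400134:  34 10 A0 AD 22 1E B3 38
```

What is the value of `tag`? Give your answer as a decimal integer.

`tag` follows `sample_rate` (8 bytes), so it starts at byte offset 8 and occupies 4 bytes.
Bytes at offsets 8..11: EF FC 3D C1.
Big-endian stores the most-significant byte at the lowest address.
The bytes are already most-significant first: 0xEFFC3DC1.
0xEFFC3DC1 = 4026285505.

4026285505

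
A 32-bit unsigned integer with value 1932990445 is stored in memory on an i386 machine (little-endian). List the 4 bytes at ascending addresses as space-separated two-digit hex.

1932990445 in hexadecimal, padded to 32 bits, is 0x733717ED.
Split into bytes (most-significant first): 73 37 17 ED.
Little-endian: lowest address holds the least-significant byte.
So at ascending addresses the bytes are ED 17 37 73.

ED 17 37 73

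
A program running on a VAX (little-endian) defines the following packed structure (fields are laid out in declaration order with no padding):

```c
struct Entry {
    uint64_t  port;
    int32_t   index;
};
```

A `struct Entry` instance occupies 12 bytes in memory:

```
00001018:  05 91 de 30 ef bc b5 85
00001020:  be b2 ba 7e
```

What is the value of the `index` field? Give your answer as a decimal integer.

`index` follows `port` (8 bytes), so it starts at byte offset 8 and occupies 4 bytes.
Bytes at offsets 8..11: BE B2 BA 7E.
Little-endian: lowest address holds the least-significant byte.
Reassemble most-significant byte first: 7E BA B2 BE → 0x7EBAB2BE.
0x7EBAB2BE = 2126164670.

2126164670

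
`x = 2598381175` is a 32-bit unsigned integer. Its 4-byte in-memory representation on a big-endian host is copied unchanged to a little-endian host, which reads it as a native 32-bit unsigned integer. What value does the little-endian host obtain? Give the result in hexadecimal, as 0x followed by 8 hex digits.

2598381175 in 32-bit hexadecimal is 0x9AE02677.
Stored big-endian, the bytes at ascending addresses are 9A E0 26 77.
Read back as little-endian, the first byte is least significant, giving 0x7726E09A.

0x7726E09A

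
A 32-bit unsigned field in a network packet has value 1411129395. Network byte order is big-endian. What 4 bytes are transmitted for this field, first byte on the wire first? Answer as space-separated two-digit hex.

1411129395 in hexadecimal, padded to 32 bits, is 0x541C2033.
Split into bytes (most-significant first): 54 1C 20 33.
Big-endian: lowest address holds the most-significant byte.
So the memory order matches the most-significant-first order: 54 1C 20 33.

54 1C 20 33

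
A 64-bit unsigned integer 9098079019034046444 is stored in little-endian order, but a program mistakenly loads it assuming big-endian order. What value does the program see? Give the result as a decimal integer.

17037105311466275454

9098079019034046444 in 64-bit hexadecimal is 0x7E42DEAA03F56FEC.
Stored little-endian, the bytes at ascending addresses are EC 6F F5 03 AA DE 42 7E.
Read back as big-endian, the last byte is least significant, giving 0xEC6FF503AADE427E.
0xEC6FF503AADE427E = 17037105311466275454.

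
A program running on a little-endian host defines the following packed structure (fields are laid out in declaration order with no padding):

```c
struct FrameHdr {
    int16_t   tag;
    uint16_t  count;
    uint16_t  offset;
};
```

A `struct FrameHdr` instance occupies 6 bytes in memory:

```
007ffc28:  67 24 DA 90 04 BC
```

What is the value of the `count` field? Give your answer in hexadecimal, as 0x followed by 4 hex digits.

`count` follows `tag` (2 bytes), so it starts at byte offset 2 and occupies 2 bytes.
Bytes at offsets 2..3: DA 90.
Little-endian: lowest address holds the least-significant byte.
Reassemble most-significant byte first: 90 DA → 0x90DA.

0x90DA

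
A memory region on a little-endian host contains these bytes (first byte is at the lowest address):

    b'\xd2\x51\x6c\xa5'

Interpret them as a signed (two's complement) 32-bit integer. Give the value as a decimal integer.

-1519627822

In little-endian order the low byte comes first in memory.
Reassemble most-significant byte first: A5 6C 51 D2 → 0xA56C51D2.
Top bit is set, so as a signed 32-bit value this is 0xA56C51D2 − 2^32 = -1519627822.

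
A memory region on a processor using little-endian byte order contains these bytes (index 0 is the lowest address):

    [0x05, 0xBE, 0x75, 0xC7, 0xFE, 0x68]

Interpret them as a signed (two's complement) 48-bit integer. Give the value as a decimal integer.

Little-endian: lowest address holds the least-significant byte.
Reassemble most-significant byte first: 68 FE C7 75 BE 05 → 0x68FEC775BE05.
0x68FEC775BE05 = 115443477364229.

115443477364229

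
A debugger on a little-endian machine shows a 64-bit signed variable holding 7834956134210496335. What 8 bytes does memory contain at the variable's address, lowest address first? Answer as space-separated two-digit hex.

4F 67 62 BA 17 5B BB 6C

7834956134210496335 in hexadecimal, padded to 64 bits, is 0x6CBB5B17BA62674F.
Split into bytes (most-significant first): 6C BB 5B 17 BA 62 67 4F.
Little-endian stores the least-significant byte at the lowest address.
So at ascending addresses the bytes are 4F 67 62 BA 17 5B BB 6C.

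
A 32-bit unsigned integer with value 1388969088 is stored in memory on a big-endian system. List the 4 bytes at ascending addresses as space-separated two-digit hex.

1388969088 in hexadecimal, padded to 32 bits, is 0x52C9FC80.
Split into bytes (most-significant first): 52 C9 FC 80.
Big-endian stores the most-significant byte at the lowest address.
So the memory order matches the most-significant-first order: 52 C9 FC 80.

52 C9 FC 80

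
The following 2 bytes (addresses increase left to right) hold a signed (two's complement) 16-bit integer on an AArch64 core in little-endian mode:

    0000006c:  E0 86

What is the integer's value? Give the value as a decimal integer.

Little-endian stores the least-significant byte at the lowest address.
Reassemble most-significant byte first: 86 E0 → 0x86E0.
Top bit is set, so as a signed 16-bit value this is 0x86E0 − 2^16 = -31008.

-31008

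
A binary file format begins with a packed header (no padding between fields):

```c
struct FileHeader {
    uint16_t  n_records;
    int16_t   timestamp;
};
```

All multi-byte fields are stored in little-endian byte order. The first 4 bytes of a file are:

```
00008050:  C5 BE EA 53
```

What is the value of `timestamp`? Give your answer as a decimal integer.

`timestamp` follows `n_records` (2 bytes), so it starts at byte offset 2 and occupies 2 bytes.
Bytes at offsets 2..3: EA 53.
Little-endian: lowest address holds the least-significant byte.
Reassemble most-significant byte first: 53 EA → 0x53EA.
0x53EA = 21482.

21482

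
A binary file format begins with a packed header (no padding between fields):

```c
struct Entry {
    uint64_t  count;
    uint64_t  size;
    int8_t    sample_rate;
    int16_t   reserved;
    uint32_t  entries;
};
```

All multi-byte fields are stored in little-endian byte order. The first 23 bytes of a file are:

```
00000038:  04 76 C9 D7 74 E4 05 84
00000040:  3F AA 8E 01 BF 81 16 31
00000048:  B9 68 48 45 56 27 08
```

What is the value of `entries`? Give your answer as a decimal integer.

136795717

`entries` follows `count` (8 B), `size` (8 B), `sample_rate` (1 B), `reserved` (2 B), so it starts at offset 8 + 8 + 1 + 2 = 19 and occupies 4 bytes.
Bytes at offsets 19..22: 45 56 27 08.
Little-endian: lowest address holds the least-significant byte.
Reassemble most-significant byte first: 08 27 56 45 → 0x08275645.
0x08275645 = 136795717.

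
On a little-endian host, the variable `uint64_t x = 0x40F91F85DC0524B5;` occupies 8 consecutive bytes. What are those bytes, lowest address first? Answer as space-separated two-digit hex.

Split into bytes (most-significant first): 40 F9 1F 85 DC 05 24 B5.
Little-endian stores the least-significant byte at the lowest address.
So at ascending addresses the bytes are B5 24 05 DC 85 1F F9 40.

B5 24 05 DC 85 1F F9 40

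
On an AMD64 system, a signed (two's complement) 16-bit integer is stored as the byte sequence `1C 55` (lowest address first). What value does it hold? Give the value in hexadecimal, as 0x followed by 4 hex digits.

0x551C

Little-endian: lowest address holds the least-significant byte.
Reassemble most-significant byte first: 55 1C → 0x551C.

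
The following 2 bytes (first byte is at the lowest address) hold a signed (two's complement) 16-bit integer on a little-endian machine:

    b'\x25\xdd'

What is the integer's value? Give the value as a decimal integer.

Little-endian: lowest address holds the least-significant byte.
Reassemble most-significant byte first: DD 25 → 0xDD25.
Top bit is set, so as a signed 16-bit value this is 0xDD25 − 2^16 = -8923.

-8923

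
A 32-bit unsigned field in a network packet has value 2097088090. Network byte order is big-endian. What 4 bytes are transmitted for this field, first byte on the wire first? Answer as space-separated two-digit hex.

2097088090 in hexadecimal, padded to 32 bits, is 0x7CFF065A.
Split into bytes (most-significant first): 7C FF 06 5A.
Big-endian stores the most-significant byte at the lowest address.
So the memory order matches the most-significant-first order: 7C FF 06 5A.

7C FF 06 5A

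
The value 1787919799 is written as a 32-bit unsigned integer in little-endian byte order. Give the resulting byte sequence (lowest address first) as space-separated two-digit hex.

B7 7D 91 6A

1787919799 in hexadecimal, padded to 32 bits, is 0x6A917DB7.
Split into bytes (most-significant first): 6A 91 7D B7.
Little-endian: lowest address holds the least-significant byte.
So at ascending addresses the bytes are B7 7D 91 6A.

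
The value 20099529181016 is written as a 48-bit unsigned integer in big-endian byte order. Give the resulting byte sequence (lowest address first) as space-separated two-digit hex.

20099529181016 in hexadecimal, padded to 48 bits, is 0x1247C94C0758.
Split into bytes (most-significant first): 12 47 C9 4C 07 58.
Big-endian stores the most-significant byte at the lowest address.
So the memory order matches the most-significant-first order: 12 47 C9 4C 07 58.

12 47 C9 4C 07 58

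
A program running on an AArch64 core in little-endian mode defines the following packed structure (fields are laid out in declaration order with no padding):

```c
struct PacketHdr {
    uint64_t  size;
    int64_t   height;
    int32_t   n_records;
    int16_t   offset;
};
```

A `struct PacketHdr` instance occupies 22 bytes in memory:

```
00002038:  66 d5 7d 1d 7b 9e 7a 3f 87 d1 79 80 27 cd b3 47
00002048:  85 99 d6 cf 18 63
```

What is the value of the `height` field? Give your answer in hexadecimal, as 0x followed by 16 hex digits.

0x47B3CD278079D187

`height` follows `size` (8 bytes), so it starts at byte offset 8 and occupies 8 bytes.
Bytes at offsets 8..15: 87 D1 79 80 27 CD B3 47.
Little-endian: lowest address holds the least-significant byte.
Reassemble most-significant byte first: 47 B3 CD 27 80 79 D1 87 → 0x47B3CD278079D187.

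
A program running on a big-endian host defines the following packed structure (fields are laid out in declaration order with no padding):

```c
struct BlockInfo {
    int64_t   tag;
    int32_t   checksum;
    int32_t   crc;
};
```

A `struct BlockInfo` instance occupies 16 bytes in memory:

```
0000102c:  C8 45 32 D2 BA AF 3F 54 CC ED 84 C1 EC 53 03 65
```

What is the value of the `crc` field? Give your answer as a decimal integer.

-330103963

`crc` follows `tag` (8 B), `checksum` (4 B), so it starts at offset 8 + 4 = 12 and occupies 4 bytes.
Bytes at offsets 12..15: EC 53 03 65.
Big-endian: lowest address holds the most-significant byte.
The bytes are already most-significant first: 0xEC530365.
Top bit is set, so as a signed 32-bit value this is 0xEC530365 − 2^32 = -330103963.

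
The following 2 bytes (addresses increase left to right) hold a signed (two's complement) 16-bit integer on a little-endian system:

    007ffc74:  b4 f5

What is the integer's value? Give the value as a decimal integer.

In little-endian order the low byte comes first in memory.
Reassemble most-significant byte first: F5 B4 → 0xF5B4.
Top bit is set, so as a signed 16-bit value this is 0xF5B4 − 2^16 = -2636.

-2636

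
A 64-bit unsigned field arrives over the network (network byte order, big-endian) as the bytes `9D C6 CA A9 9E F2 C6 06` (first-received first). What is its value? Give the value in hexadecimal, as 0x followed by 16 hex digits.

0x9DC6CAA99EF2C606

In big-endian order the high byte comes first in memory.
The bytes are already most-significant first: 0x9DC6CAA99EF2C606.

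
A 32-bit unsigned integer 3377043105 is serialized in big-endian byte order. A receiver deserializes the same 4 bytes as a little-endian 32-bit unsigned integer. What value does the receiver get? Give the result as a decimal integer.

3377043105 in 32-bit hexadecimal is 0xC94996A1.
Stored big-endian, the bytes at ascending addresses are C9 49 96 A1.
Read back as little-endian, the first byte is least significant, giving 0xA19649C9.
0xA19649C9 = 2710981065.

2710981065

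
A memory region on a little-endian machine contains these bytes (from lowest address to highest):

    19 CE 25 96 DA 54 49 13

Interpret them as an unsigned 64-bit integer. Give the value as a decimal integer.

1389735257819172377

In little-endian order the low byte comes first in memory.
Reassemble most-significant byte first: 13 49 54 DA 96 25 CE 19 → 0x134954DA9625CE19.
0x134954DA9625CE19 = 1389735257819172377.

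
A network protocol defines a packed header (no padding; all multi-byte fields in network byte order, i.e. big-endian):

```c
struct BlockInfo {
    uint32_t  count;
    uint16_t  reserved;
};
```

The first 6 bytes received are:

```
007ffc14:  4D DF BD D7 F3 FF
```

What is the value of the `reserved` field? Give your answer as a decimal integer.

62463

`reserved` follows `count` (4 bytes), so it starts at byte offset 4 and occupies 2 bytes.
Bytes at offsets 4..5: F3 FF.
In big-endian order the high byte comes first in memory.
The bytes are already most-significant first: 0xF3FF.
0xF3FF = 62463.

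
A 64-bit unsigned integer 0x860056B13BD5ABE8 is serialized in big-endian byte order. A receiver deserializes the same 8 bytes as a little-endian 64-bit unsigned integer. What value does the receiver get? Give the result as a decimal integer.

16765728490171793542

Stored big-endian, the bytes at ascending addresses are 86 00 56 B1 3B D5 AB E8.
Read back as little-endian, the first byte is least significant, giving 0xE8ABD53BB1560086.
0xE8ABD53BB1560086 = 16765728490171793542.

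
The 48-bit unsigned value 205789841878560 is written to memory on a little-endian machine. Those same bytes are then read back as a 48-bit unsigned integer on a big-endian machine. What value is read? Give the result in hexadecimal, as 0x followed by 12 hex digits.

205789841878560 in 48-bit hexadecimal is 0xBB2A2E6C6E20.
Stored little-endian, the bytes at ascending addresses are 20 6E 6C 2E 2A BB.
Read back as big-endian, the last byte is least significant, giving 0x206E6C2E2ABB.

0x206E6C2E2ABB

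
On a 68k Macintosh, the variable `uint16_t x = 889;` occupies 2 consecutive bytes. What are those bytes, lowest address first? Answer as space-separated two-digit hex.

889 in hexadecimal, padded to 16 bits, is 0x0379.
Split into bytes (most-significant first): 03 79.
In big-endian order the high byte comes first in memory.
So the memory order matches the most-significant-first order: 03 79.

03 79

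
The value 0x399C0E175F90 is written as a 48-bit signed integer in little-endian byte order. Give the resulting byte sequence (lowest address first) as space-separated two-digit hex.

Split into bytes (most-significant first): 39 9C 0E 17 5F 90.
In little-endian order the low byte comes first in memory.
So at ascending addresses the bytes are 90 5F 17 0E 9C 39.

90 5F 17 0E 9C 39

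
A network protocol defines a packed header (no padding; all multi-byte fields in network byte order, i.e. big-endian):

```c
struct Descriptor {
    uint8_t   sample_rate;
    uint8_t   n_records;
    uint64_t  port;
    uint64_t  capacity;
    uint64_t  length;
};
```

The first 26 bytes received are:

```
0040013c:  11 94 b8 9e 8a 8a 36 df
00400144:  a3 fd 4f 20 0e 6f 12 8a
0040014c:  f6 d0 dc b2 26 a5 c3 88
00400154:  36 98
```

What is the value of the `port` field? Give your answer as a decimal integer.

13303222675529769981

`port` follows `sample_rate` (1 B), `n_records` (1 B), so it starts at offset 1 + 1 = 2 and occupies 8 bytes.
Bytes at offsets 2..9: B8 9E 8A 8A 36 DF A3 FD.
In big-endian order the high byte comes first in memory.
The bytes are already most-significant first: 0xB89E8A8A36DFA3FD.
0xB89E8A8A36DFA3FD = 13303222675529769981.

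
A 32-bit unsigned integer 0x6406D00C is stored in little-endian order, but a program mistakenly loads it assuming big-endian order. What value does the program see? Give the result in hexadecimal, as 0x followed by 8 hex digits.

0x0CD00664

Stored little-endian, the bytes at ascending addresses are 0C D0 06 64.
Read back as big-endian, the last byte is least significant, giving 0x0CD00664.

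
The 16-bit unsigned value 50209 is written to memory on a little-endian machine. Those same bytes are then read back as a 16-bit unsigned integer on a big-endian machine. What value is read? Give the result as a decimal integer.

8644

50209 in 16-bit hexadecimal is 0xC421.
Stored little-endian, the bytes at ascending addresses are 21 C4.
Read back as big-endian, the last byte is least significant, giving 0x21C4.
0x21C4 = 8644.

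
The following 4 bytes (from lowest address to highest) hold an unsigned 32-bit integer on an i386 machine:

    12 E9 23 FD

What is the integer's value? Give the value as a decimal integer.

4246989074

Little-endian: lowest address holds the least-significant byte.
Reassemble most-significant byte first: FD 23 E9 12 → 0xFD23E912.
0xFD23E912 = 4246989074.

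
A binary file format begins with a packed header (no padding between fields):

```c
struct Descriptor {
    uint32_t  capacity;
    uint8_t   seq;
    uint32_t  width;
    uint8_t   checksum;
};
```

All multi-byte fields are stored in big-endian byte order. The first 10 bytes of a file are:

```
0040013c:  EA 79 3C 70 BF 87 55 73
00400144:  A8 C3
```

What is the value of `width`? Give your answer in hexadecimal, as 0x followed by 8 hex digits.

0x875573A8

`width` follows `capacity` (4 B), `seq` (1 B), so it starts at offset 4 + 1 = 5 and occupies 4 bytes.
Bytes at offsets 5..8: 87 55 73 A8.
In big-endian order the high byte comes first in memory.
The bytes are already most-significant first: 0x875573A8.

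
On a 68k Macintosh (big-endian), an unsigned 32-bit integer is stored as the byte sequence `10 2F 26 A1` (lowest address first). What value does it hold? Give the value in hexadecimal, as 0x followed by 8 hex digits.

In big-endian order the high byte comes first in memory.
The bytes are already most-significant first: 0x102F26A1.

0x102F26A1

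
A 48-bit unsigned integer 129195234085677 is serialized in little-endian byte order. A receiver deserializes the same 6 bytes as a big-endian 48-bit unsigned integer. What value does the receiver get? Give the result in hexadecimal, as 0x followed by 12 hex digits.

129195234085677 in 48-bit hexadecimal is 0x75809C08CB2D.
Stored little-endian, the bytes at ascending addresses are 2D CB 08 9C 80 75.
Read back as big-endian, the last byte is least significant, giving 0x2DCB089C8075.

0x2DCB089C8075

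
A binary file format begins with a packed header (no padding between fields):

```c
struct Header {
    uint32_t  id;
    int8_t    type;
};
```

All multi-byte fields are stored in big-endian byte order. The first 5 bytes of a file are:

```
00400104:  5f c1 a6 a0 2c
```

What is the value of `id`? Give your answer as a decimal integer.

`id` is the first field, at byte offset 0, occupying 4 bytes.
Bytes at offsets 0..3: 5F C1 A6 A0.
In big-endian order the high byte comes first in memory.
The bytes are already most-significant first: 0x5FC1A6A0.
0x5FC1A6A0 = 1606526624.

1606526624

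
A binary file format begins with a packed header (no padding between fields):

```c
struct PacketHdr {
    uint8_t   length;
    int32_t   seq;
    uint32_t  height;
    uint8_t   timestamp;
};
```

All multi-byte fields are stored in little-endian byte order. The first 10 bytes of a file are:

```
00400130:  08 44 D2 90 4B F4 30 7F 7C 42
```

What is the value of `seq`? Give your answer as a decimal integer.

`seq` follows `length` (1 byte), so it starts at byte offset 1 and occupies 4 bytes.
Bytes at offsets 1..4: 44 D2 90 4B.
Little-endian stores the least-significant byte at the lowest address.
Reassemble most-significant byte first: 4B 90 D2 44 → 0x4B90D244.
0x4B90D244 = 1267782212.

1267782212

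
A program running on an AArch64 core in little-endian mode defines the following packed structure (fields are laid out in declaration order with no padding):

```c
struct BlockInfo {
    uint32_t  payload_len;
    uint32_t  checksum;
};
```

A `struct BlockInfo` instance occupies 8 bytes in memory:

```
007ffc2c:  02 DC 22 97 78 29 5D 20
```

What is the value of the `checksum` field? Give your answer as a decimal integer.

`checksum` follows `payload_len` (4 bytes), so it starts at byte offset 4 and occupies 4 bytes.
Bytes at offsets 4..7: 78 29 5D 20.
Little-endian: lowest address holds the least-significant byte.
Reassemble most-significant byte first: 20 5D 29 78 → 0x205D2978.
0x205D2978 = 542976376.

542976376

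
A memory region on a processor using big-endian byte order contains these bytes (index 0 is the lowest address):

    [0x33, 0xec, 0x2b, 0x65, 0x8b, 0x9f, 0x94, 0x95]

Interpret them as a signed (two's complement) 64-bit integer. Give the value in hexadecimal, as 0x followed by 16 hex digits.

0x33EC2B658B9F9495

Big-endian stores the most-significant byte at the lowest address.
The bytes are already most-significant first: 0x33EC2B658B9F9495.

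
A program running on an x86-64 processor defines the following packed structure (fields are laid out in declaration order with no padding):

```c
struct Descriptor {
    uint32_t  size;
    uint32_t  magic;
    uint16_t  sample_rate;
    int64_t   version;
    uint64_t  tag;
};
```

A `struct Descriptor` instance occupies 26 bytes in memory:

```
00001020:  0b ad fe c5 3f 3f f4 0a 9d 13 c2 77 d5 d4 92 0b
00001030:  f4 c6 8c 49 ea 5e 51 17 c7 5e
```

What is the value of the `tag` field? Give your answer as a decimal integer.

6829452998182848908

`tag` follows `size` (4 B), `magic` (4 B), `sample_rate` (2 B), `version` (8 B), so it starts at offset 4 + 4 + 2 + 8 = 18 and occupies 8 bytes.
Bytes at offsets 18..25: 8C 49 EA 5E 51 17 C7 5E.
Little-endian: lowest address holds the least-significant byte.
Reassemble most-significant byte first: 5E C7 17 51 5E EA 49 8C → 0x5EC717515EEA498C.
0x5EC717515EEA498C = 6829452998182848908.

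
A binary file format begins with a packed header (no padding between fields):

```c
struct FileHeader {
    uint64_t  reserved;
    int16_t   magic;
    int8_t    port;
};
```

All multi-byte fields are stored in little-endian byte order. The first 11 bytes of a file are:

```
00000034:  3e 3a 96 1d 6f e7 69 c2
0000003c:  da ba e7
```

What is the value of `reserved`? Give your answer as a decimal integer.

`reserved` is the first field, at byte offset 0, occupying 8 bytes.
Bytes at offsets 0..7: 3E 3A 96 1D 6F E7 69 C2.
Little-endian: lowest address holds the least-significant byte.
Reassemble most-significant byte first: C2 69 E7 6F 1D 96 3A 3E → 0xC269E76F1D963A3E.
0xC269E76F1D963A3E = 14008982580336409150.

14008982580336409150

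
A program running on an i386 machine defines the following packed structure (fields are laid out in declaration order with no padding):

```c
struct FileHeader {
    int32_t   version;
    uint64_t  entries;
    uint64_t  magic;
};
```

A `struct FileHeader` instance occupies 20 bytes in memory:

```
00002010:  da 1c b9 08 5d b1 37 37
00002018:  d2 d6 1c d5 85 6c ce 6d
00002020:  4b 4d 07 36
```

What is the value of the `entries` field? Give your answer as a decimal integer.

`entries` follows `version` (4 bytes), so it starts at byte offset 4 and occupies 8 bytes.
Bytes at offsets 4..11: 5D B1 37 37 D2 D6 1C D5.
Little-endian stores the least-significant byte at the lowest address.
Reassemble most-significant byte first: D5 1C D6 D2 37 37 B1 5D → 0xD51CD6D23737B15D.
0xD51CD6D23737B15D = 15356385027784421725.

15356385027784421725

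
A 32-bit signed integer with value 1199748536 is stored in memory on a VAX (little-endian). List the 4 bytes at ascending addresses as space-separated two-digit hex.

1199748536 in hexadecimal, padded to 32 bits, is 0x4782B5B8.
Split into bytes (most-significant first): 47 82 B5 B8.
In little-endian order the low byte comes first in memory.
So at ascending addresses the bytes are B8 B5 82 47.

B8 B5 82 47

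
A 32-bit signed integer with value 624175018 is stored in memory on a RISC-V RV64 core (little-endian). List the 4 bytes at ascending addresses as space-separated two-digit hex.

AA 27 34 25

624175018 in hexadecimal, padded to 32 bits, is 0x253427AA.
Split into bytes (most-significant first): 25 34 27 AA.
In little-endian order the low byte comes first in memory.
So at ascending addresses the bytes are AA 27 34 25.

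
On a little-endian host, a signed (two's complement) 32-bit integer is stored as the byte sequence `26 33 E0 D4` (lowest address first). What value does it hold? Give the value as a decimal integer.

In little-endian order the low byte comes first in memory.
Reassemble most-significant byte first: D4 E0 33 26 → 0xD4E03326.
Top bit is set, so as a signed 32-bit value this is 0xD4E03326 − 2^32 = -723504346.

-723504346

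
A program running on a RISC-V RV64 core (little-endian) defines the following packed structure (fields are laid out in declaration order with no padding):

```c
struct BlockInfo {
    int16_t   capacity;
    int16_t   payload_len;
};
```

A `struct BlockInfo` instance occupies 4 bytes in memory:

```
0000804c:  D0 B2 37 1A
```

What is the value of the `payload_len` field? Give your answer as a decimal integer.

`payload_len` follows `capacity` (2 bytes), so it starts at byte offset 2 and occupies 2 bytes.
Bytes at offsets 2..3: 37 1A.
Little-endian: lowest address holds the least-significant byte.
Reassemble most-significant byte first: 1A 37 → 0x1A37.
0x1A37 = 6711.

6711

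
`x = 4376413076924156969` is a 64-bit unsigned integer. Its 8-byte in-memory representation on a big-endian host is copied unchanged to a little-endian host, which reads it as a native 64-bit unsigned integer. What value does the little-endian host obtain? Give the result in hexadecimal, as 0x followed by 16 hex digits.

0x294C70988124BC3C

4376413076924156969 in 64-bit hexadecimal is 0x3CBC248198704C29.
Stored big-endian, the bytes at ascending addresses are 3C BC 24 81 98 70 4C 29.
Read back as little-endian, the first byte is least significant, giving 0x294C70988124BC3C.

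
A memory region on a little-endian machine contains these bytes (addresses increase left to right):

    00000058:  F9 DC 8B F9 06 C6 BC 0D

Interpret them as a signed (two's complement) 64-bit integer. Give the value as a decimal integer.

Little-endian: lowest address holds the least-significant byte.
Reassemble most-significant byte first: 0D BC C6 06 F9 8B DC F9 → 0x0DBCC606F98BDCF9.
0x0DBCC606F98BDCF9 = 989883751373462777.

989883751373462777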